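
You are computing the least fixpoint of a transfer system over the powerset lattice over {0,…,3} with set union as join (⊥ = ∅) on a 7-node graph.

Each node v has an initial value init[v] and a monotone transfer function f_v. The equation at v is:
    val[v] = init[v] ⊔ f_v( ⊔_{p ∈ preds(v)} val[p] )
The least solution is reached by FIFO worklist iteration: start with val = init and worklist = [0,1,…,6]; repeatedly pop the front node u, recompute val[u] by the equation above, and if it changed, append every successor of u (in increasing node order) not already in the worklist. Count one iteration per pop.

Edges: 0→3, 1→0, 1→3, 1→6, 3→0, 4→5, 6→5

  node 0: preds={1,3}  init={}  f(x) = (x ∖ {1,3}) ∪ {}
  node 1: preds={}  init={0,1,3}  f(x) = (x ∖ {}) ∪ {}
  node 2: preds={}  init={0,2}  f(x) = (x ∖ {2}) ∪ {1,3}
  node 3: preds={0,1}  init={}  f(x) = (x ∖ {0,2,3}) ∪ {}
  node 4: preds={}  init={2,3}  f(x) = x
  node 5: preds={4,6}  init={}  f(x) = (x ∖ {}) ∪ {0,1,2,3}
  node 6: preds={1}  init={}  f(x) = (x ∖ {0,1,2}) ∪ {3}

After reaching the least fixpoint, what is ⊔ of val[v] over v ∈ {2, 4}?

Trace (9 dequeues):
  [1] u=0 | in {0,1,3} | out {0} | prev {} | push {}
  [2] u=1 | in {} | out {0,1,3} | ==
  [3] u=2 | in {} | out {0,1,2,3} | prev {0,2} | push {}
  [4] u=3 | in {0,1,3} | out {1} | prev {} | push {0}
  [5] u=4 | in {} | out {2,3} | ==
  [6] u=5 | in {2,3} | out {0,1,2,3} | prev {} | push {}
  [7] u=6 | in {0,1,3} | out {3} | prev {} | push {5}
  [8] u=0 | in {0,1,3} | out {0} | ==
  [9] u=5 | in {2,3} | out {0,1,2,3} | ==

Converged values:
  [0] {0}
  [1] {0,1,3}
  [2] {0,1,2,3}
  [3] {1}
  [4] {2,3}
  [5] {0,1,2,3}
  [6] {3}

{0,1,2,3}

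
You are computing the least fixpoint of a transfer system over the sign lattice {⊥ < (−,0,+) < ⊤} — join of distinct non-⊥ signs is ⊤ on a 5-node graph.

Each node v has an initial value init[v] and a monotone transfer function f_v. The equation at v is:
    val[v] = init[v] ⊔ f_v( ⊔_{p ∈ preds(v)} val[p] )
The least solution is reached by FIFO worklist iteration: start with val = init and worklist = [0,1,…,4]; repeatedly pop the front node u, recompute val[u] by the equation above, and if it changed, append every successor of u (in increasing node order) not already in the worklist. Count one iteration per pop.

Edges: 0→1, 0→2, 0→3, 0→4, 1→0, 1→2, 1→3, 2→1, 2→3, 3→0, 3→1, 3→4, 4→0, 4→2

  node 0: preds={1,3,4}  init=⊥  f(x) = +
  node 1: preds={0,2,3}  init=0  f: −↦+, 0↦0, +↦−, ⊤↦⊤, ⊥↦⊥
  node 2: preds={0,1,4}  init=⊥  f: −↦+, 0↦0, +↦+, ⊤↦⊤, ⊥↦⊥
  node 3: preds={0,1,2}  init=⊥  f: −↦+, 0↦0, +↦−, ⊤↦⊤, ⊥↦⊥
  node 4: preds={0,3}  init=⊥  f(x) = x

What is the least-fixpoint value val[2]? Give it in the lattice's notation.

Worklist (8 pops):
  #1 pop 0: in=0 → + (was ⊥); enqueue []
  #2 pop 1: in=+ → ⊤ (was 0); enqueue [0]
  #3 pop 2: in=⊤ → ⊤ (was ⊥); enqueue [1]
  #4 pop 3: in=⊤ → ⊤ (was ⊥); enqueue []
  #5 pop 4: in=⊤ → ⊤ (was ⊥); enqueue [2]
  #6 pop 0: in=⊤ → + (no change)
  #7 pop 1: in=⊤ → ⊤ (no change)
  #8 pop 2: in=⊤ → ⊤ (no change)

Fixpoint:
  val[0] = +
  val[1] = ⊤
  val[2] = ⊤
  val[3] = ⊤
  val[4] = ⊤

⊤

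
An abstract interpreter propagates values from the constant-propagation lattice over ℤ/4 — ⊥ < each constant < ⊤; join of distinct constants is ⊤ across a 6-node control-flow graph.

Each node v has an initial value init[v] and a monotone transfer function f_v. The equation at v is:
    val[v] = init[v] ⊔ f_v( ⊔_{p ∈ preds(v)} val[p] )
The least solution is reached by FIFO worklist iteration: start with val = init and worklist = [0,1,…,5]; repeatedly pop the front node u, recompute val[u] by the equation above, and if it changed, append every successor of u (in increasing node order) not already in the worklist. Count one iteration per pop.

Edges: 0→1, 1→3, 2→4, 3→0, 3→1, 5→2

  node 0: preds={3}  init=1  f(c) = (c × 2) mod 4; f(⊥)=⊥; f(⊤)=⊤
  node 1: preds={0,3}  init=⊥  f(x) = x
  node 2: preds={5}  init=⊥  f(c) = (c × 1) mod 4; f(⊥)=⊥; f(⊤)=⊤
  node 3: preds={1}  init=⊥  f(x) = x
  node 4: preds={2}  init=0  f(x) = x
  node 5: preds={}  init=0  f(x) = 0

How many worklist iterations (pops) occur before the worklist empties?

Worklist (11 pops):
  #1 pop 0: in=⊥ → 1 (no change)
  #2 pop 1: in=1 → 1 (was ⊥); enqueue []
  #3 pop 2: in=0 → 0 (was ⊥); enqueue []
  #4 pop 3: in=1 → 1 (was ⊥); enqueue [0,1]
  #5 pop 4: in=0 → 0 (no change)
  #6 pop 5: in=⊥ → 0 (no change)
  #7 pop 0: in=1 → ⊤ (was 1); enqueue []
  #8 pop 1: in=⊤ → ⊤ (was 1); enqueue [3]
  #9 pop 3: in=⊤ → ⊤ (was 1); enqueue [0,1]
  #10 pop 0: in=⊤ → ⊤ (no change)
  #11 pop 1: in=⊤ → ⊤ (no change)

Fixpoint:
  val[0] = ⊤
  val[1] = ⊤
  val[2] = 0
  val[3] = ⊤
  val[4] = 0
  val[5] = 0

11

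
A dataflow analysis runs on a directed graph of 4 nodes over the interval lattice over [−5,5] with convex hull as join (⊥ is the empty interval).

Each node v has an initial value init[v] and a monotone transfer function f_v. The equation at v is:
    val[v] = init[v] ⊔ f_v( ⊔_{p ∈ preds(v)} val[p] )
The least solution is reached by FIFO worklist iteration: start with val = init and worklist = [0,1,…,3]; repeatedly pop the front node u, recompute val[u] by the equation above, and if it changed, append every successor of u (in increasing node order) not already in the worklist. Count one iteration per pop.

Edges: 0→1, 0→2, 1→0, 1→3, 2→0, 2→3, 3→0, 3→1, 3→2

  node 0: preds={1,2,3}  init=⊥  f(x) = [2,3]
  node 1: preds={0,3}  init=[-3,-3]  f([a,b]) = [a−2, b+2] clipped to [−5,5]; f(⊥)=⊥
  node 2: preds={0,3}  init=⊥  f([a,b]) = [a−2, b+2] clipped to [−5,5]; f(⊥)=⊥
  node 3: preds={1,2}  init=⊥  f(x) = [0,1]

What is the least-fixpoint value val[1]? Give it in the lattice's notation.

Iteration log — 9 steps:
  step 1. node 0  ⊔preds=[-3,-3]  new=[2,3]  old=⊥  +wl: 
  step 2. node 1  ⊔preds=[2,3]  new=[-3,5]  old=[-3,-3]  +wl: 0
  step 3. node 2  ⊔preds=[2,3]  new=[0,5]  old=⊥  +wl: 
  step 4. node 3  ⊔preds=[-3,5]  new=[0,1]  old=⊥  +wl: 1,2
  step 5. node 0  ⊔preds=[-3,5]  new=[2,3]  stable
  step 6. node 1  ⊔preds=[0,3]  new=[-3,5]  stable
  step 7. node 2  ⊔preds=[0,3]  new=[-2,5]  old=[0,5]  +wl: 0,3
  step 8. node 0  ⊔preds=[-3,5]  new=[2,3]  stable
  step 9. node 3  ⊔preds=[-3,5]  new=[0,1]  stable

Least fixpoint reached:
  node 0: [2,3]
  node 1: [-3,5]
  node 2: [-2,5]
  node 3: [0,1]

[-3,5]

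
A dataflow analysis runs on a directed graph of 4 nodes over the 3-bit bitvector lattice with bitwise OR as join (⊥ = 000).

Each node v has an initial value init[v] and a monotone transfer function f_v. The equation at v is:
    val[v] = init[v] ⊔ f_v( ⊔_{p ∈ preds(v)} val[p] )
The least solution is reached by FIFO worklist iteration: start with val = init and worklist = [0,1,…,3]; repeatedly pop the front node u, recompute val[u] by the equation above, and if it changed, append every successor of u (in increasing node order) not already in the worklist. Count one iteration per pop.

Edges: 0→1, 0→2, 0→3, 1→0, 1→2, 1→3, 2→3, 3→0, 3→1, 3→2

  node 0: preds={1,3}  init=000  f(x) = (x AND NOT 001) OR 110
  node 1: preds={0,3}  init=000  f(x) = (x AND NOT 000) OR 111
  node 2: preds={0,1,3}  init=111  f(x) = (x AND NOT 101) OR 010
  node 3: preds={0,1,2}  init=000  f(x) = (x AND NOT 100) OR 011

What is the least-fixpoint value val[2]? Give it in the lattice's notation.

Iteration log — 7 steps:
  step 1. node 0  ⊔preds=000  new=110  old=000  +wl: 
  step 2. node 1  ⊔preds=110  new=111  old=000  +wl: 0
  step 3. node 2  ⊔preds=111  new=111  stable
  step 4. node 3  ⊔preds=111  new=011  old=000  +wl: 1,2
  step 5. node 0  ⊔preds=111  new=110  stable
  step 6. node 1  ⊔preds=111  new=111  stable
  step 7. node 2  ⊔preds=111  new=111  stable

Least fixpoint reached:
  node 0: 110
  node 1: 111
  node 2: 111
  node 3: 011

111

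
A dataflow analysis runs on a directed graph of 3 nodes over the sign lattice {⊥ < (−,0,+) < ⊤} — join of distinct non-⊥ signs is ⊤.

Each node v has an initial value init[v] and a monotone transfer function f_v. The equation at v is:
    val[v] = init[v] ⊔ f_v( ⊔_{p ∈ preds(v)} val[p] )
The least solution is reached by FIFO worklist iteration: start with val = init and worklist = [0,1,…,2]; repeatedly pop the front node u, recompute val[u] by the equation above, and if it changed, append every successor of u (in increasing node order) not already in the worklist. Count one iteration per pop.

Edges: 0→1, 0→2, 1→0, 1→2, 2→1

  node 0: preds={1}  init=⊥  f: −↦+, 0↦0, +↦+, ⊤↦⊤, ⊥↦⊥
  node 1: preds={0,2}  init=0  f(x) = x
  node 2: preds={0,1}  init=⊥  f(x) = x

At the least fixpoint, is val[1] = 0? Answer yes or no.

yes

Iteration log — 4 steps:
  step 1. node 0  ⊔preds=0  new=0  old=⊥  +wl: 
  step 2. node 1  ⊔preds=0  new=0  stable
  step 3. node 2  ⊔preds=0  new=0  old=⊥  +wl: 1
  step 4. node 1  ⊔preds=0  new=0  stable

Least fixpoint reached:
  node 0: 0
  node 1: 0
  node 2: 0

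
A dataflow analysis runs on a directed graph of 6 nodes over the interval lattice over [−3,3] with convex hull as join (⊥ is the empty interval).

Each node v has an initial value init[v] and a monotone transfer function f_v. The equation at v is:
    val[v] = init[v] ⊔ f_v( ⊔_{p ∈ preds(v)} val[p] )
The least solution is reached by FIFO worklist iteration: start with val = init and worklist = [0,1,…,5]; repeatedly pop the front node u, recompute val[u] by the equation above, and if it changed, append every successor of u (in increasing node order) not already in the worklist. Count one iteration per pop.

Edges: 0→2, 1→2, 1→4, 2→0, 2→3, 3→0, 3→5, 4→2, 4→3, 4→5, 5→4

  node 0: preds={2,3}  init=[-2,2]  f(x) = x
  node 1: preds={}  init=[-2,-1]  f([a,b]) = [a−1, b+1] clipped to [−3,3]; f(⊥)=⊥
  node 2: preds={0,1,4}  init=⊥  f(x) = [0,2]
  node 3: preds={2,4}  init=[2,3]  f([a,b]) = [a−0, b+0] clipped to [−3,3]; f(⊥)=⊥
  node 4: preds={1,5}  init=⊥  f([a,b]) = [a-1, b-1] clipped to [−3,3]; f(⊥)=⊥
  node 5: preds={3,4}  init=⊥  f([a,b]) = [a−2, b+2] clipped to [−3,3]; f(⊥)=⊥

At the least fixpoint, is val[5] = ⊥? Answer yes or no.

Trace (14 dequeues):
  [1] u=0 | in [2,3] | out [-2,3] | prev [-2,2] | push {}
  [2] u=1 | in ⊥ | out [-2,-1] | ==
  [3] u=2 | in [-2,3] | out [0,2] | prev ⊥ | push {0}
  [4] u=3 | in [0,2] | out [0,3] | prev [2,3] | push {}
  [5] u=4 | in [-2,-1] | out [-3,-2] | prev ⊥ | push {2,3}
  [6] u=5 | in [-3,3] | out [-3,3] | prev ⊥ | push {4}
  [7] u=0 | in [0,3] | out [-2,3] | ==
  [8] u=2 | in [-3,3] | out [0,2] | ==
  [9] u=3 | in [-3,2] | out [-3,3] | prev [0,3] | push {0,5}
  [10] u=4 | in [-3,3] | out [-3,2] | prev [-3,-2] | push {2,3}
  [11] u=0 | in [-3,3] | out [-3,3] | prev [-2,3] | push {}
  [12] u=5 | in [-3,3] | out [-3,3] | ==
  [13] u=2 | in [-3,3] | out [0,2] | ==
  [14] u=3 | in [-3,2] | out [-3,3] | ==

Converged values:
  [0] [-3,3]
  [1] [-2,-1]
  [2] [0,2]
  [3] [-3,3]
  [4] [-3,2]
  [5] [-3,3]

no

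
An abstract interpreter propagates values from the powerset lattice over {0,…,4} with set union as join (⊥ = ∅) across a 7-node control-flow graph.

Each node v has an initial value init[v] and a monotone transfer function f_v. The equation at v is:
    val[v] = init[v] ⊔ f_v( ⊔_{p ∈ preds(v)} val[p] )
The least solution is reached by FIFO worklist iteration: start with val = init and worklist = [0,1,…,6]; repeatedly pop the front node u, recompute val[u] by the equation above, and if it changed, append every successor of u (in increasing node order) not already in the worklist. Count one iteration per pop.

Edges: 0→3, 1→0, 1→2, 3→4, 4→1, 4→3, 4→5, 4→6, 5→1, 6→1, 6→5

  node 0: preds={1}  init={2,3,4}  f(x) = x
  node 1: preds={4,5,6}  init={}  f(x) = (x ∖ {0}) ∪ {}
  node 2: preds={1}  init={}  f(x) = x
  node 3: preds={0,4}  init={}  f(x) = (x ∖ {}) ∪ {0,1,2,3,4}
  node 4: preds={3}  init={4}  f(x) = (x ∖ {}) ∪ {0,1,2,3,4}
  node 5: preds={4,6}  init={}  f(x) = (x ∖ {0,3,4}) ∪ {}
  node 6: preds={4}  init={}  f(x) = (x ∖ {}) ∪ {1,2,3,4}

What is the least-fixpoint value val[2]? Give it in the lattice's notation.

Trace (14 dequeues):
  [1] u=0 | in {} | out {2,3,4} | ==
  [2] u=1 | in {4} | out {4} | prev {} | push {0}
  [3] u=2 | in {4} | out {4} | prev {} | push {}
  [4] u=3 | in {2,3,4} | out {0,1,2,3,4} | prev {} | push {}
  [5] u=4 | in {0,1,2,3,4} | out {0,1,2,3,4} | prev {4} | push {1,3}
  [6] u=5 | in {0,1,2,3,4} | out {1,2} | prev {} | push {}
  [7] u=6 | in {0,1,2,3,4} | out {0,1,2,3,4} | prev {} | push {5}
  [8] u=0 | in {4} | out {2,3,4} | ==
  [9] u=1 | in {0,1,2,3,4} | out {1,2,3,4} | prev {4} | push {0,2}
  [10] u=3 | in {0,1,2,3,4} | out {0,1,2,3,4} | ==
  [11] u=5 | in {0,1,2,3,4} | out {1,2} | ==
  [12] u=0 | in {1,2,3,4} | out {1,2,3,4} | prev {2,3,4} | push {3}
  [13] u=2 | in {1,2,3,4} | out {1,2,3,4} | prev {4} | push {}
  [14] u=3 | in {0,1,2,3,4} | out {0,1,2,3,4} | ==

Converged values:
  [0] {1,2,3,4}
  [1] {1,2,3,4}
  [2] {1,2,3,4}
  [3] {0,1,2,3,4}
  [4] {0,1,2,3,4}
  [5] {1,2}
  [6] {0,1,2,3,4}

{1,2,3,4}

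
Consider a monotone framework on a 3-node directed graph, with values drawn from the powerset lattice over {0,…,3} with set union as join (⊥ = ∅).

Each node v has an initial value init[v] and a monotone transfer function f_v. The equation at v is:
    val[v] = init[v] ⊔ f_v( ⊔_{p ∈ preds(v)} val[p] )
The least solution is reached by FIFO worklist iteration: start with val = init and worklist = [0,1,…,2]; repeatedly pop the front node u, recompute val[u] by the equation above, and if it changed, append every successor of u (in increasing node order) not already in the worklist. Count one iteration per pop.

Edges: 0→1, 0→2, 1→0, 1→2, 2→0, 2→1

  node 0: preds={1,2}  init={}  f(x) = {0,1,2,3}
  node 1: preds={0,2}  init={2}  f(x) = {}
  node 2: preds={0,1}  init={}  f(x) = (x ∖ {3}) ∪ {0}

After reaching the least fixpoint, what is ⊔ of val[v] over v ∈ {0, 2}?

{0,1,2,3}

Trace (5 dequeues):
  [1] u=0 | in {2} | out {0,1,2,3} | prev {} | push {}
  [2] u=1 | in {0,1,2,3} | out {2} | ==
  [3] u=2 | in {0,1,2,3} | out {0,1,2} | prev {} | push {0,1}
  [4] u=0 | in {0,1,2} | out {0,1,2,3} | ==
  [5] u=1 | in {0,1,2,3} | out {2} | ==

Converged values:
  [0] {0,1,2,3}
  [1] {2}
  [2] {0,1,2}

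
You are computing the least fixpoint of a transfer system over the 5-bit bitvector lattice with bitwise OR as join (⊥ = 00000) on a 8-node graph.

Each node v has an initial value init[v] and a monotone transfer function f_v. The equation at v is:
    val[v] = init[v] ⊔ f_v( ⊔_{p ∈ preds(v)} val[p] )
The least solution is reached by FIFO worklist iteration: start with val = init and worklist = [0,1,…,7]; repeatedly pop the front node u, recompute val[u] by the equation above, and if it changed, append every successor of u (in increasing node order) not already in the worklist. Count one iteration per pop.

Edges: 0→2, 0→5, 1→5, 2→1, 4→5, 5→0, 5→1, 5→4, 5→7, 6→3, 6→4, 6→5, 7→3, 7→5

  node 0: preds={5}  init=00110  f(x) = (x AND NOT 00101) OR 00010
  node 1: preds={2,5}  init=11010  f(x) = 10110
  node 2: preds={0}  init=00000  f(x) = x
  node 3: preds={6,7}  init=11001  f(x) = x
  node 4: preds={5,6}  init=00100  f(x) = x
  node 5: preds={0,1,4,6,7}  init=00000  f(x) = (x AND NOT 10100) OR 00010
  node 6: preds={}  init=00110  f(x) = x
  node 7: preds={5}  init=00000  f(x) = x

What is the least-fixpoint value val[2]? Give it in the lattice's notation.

Worklist (15 pops):
  #1 pop 0: in=00000 → 00110 (no change)
  #2 pop 1: in=00000 → 11110 (was 11010); enqueue []
  #3 pop 2: in=00110 → 00110 (was 00000); enqueue [1]
  #4 pop 3: in=00110 → 11111 (was 11001); enqueue []
  #5 pop 4: in=00110 → 00110 (was 00100); enqueue []
  #6 pop 5: in=11110 → 01010 (was 00000); enqueue [0,4]
  #7 pop 6: in=00000 → 00110 (no change)
  #8 pop 7: in=01010 → 01010 (was 00000); enqueue [3,5]
  #9 pop 1: in=01110 → 11110 (no change)
  #10 pop 0: in=01010 → 01110 (was 00110); enqueue [2]
  #11 pop 4: in=01110 → 01110 (was 00110); enqueue []
  #12 pop 3: in=01110 → 11111 (no change)
  #13 pop 5: in=11110 → 01010 (no change)
  #14 pop 2: in=01110 → 01110 (was 00110); enqueue [1]
  #15 pop 1: in=01110 → 11110 (no change)

Fixpoint:
  val[0] = 01110
  val[1] = 11110
  val[2] = 01110
  val[3] = 11111
  val[4] = 01110
  val[5] = 01010
  val[6] = 00110
  val[7] = 01010

01110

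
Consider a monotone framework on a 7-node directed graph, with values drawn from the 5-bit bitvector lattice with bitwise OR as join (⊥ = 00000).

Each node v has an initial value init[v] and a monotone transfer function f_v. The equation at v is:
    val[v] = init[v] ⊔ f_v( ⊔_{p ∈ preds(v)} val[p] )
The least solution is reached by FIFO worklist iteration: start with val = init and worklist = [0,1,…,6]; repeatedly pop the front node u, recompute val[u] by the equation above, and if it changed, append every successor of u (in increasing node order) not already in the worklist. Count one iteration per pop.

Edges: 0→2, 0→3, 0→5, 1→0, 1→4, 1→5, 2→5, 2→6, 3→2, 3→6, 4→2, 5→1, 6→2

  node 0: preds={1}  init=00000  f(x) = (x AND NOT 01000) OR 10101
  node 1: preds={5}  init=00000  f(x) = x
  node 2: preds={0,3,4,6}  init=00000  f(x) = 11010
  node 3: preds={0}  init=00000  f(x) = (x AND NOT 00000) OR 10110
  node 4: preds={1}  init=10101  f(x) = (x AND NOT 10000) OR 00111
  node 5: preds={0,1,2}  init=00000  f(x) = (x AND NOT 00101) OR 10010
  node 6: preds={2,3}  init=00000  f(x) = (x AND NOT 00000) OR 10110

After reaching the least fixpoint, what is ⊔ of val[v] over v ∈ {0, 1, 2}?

11111

Worklist (14 pops):
  #1 pop 0: in=00000 → 10101 (was 00000); enqueue []
  #2 pop 1: in=00000 → 00000 (no change)
  #3 pop 2: in=10101 → 11010 (was 00000); enqueue []
  #4 pop 3: in=10101 → 10111 (was 00000); enqueue [2]
  #5 pop 4: in=00000 → 10111 (was 10101); enqueue []
  #6 pop 5: in=11111 → 11010 (was 00000); enqueue [1]
  #7 pop 6: in=11111 → 11111 (was 00000); enqueue []
  #8 pop 2: in=11111 → 11010 (no change)
  #9 pop 1: in=11010 → 11010 (was 00000); enqueue [0,4,5]
  #10 pop 0: in=11010 → 10111 (was 10101); enqueue [2,3]
  #11 pop 4: in=11010 → 11111 (was 10111); enqueue []
  #12 pop 5: in=11111 → 11010 (no change)
  #13 pop 2: in=11111 → 11010 (no change)
  #14 pop 3: in=10111 → 10111 (no change)

Fixpoint:
  val[0] = 10111
  val[1] = 11010
  val[2] = 11010
  val[3] = 10111
  val[4] = 11111
  val[5] = 11010
  val[6] = 11111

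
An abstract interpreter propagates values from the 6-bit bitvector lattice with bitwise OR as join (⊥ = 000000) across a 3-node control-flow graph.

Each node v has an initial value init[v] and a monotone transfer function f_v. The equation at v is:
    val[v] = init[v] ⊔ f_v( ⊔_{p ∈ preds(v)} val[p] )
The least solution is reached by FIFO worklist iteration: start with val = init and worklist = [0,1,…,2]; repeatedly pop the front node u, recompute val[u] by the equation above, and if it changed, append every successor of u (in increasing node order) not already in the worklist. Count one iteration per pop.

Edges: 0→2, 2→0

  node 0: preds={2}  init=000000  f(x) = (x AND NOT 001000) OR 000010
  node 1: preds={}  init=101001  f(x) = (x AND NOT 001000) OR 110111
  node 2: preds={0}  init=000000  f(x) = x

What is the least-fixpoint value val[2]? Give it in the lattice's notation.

000010

Trace (4 dequeues):
  [1] u=0 | in 000000 | out 000010 | prev 000000 | push {}
  [2] u=1 | in 000000 | out 111111 | prev 101001 | push {}
  [3] u=2 | in 000010 | out 000010 | prev 000000 | push {0}
  [4] u=0 | in 000010 | out 000010 | ==

Converged values:
  [0] 000010
  [1] 111111
  [2] 000010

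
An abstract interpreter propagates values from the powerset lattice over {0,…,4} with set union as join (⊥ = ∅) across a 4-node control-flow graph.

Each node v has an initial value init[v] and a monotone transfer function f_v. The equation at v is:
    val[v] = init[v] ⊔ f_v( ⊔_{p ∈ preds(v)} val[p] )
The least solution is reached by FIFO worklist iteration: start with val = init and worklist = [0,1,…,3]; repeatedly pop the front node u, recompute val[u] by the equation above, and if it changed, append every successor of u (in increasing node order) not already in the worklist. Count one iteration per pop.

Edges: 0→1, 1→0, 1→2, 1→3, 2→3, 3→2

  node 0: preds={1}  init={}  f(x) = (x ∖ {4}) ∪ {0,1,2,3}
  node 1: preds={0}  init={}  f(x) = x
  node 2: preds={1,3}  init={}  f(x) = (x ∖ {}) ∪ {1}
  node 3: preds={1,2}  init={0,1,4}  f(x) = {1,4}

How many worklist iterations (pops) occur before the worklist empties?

Iteration log — 5 steps:
  step 1. node 0  ⊔preds={}  new={0,1,2,3}  old={}  +wl: 
  step 2. node 1  ⊔preds={0,1,2,3}  new={0,1,2,3}  old={}  +wl: 0
  step 3. node 2  ⊔preds={0,1,2,3,4}  new={0,1,2,3,4}  old={}  +wl: 
  step 4. node 3  ⊔preds={0,1,2,3,4}  new={0,1,4}  stable
  step 5. node 0  ⊔preds={0,1,2,3}  new={0,1,2,3}  stable

Least fixpoint reached:
  node 0: {0,1,2,3}
  node 1: {0,1,2,3}
  node 2: {0,1,2,3,4}
  node 3: {0,1,4}

5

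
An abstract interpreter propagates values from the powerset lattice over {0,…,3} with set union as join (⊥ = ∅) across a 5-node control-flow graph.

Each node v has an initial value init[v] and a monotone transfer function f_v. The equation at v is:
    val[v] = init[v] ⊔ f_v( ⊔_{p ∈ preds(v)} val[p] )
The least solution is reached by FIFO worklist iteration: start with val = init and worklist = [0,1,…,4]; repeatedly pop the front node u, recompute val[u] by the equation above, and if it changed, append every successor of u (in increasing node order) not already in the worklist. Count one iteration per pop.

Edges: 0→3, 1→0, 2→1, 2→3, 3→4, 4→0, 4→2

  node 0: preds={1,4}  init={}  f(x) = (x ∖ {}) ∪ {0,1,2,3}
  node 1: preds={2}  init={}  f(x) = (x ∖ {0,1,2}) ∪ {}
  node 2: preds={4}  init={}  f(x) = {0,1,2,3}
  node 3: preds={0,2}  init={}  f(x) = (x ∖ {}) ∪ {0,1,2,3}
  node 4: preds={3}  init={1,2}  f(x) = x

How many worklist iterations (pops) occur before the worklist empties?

8

Trace (8 dequeues):
  [1] u=0 | in {1,2} | out {0,1,2,3} | prev {} | push {}
  [2] u=1 | in {} | out {} | ==
  [3] u=2 | in {1,2} | out {0,1,2,3} | prev {} | push {1}
  [4] u=3 | in {0,1,2,3} | out {0,1,2,3} | prev {} | push {}
  [5] u=4 | in {0,1,2,3} | out {0,1,2,3} | prev {1,2} | push {0,2}
  [6] u=1 | in {0,1,2,3} | out {3} | prev {} | push {}
  [7] u=0 | in {0,1,2,3} | out {0,1,2,3} | ==
  [8] u=2 | in {0,1,2,3} | out {0,1,2,3} | ==

Converged values:
  [0] {0,1,2,3}
  [1] {3}
  [2] {0,1,2,3}
  [3] {0,1,2,3}
  [4] {0,1,2,3}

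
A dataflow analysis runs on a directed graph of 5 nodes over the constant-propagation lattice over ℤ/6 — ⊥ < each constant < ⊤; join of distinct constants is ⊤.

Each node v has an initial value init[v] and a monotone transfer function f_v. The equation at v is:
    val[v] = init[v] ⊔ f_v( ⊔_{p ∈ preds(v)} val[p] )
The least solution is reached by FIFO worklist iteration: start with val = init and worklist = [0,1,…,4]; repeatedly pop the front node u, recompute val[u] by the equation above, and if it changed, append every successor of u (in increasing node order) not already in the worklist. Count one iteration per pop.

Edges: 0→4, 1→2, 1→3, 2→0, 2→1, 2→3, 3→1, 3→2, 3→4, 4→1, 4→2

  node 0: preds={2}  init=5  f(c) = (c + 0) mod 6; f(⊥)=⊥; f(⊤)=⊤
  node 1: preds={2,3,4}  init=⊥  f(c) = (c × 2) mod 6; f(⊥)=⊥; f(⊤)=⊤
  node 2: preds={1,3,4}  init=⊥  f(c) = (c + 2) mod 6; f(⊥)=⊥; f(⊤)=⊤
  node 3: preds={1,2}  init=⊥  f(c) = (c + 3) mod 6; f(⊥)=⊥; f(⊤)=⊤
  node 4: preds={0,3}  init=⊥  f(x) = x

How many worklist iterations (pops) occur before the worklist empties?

15

Iteration log — 15 steps:
  step 1. node 0  ⊔preds=⊥  new=5  stable
  step 2. node 1  ⊔preds=⊥  new=⊥  stable
  step 3. node 2  ⊔preds=⊥  new=⊥  stable
  step 4. node 3  ⊔preds=⊥  new=⊥  stable
  step 5. node 4  ⊔preds=5  new=5  old=⊥  +wl: 1,2
  step 6. node 1  ⊔preds=5  new=4  old=⊥  +wl: 3
  step 7. node 2  ⊔preds=⊤  new=⊤  old=⊥  +wl: 0,1
  step 8. node 3  ⊔preds=⊤  new=⊤  old=⊥  +wl: 2,4
  step 9. node 0  ⊔preds=⊤  new=⊤  old=5  +wl: 
  step 10. node 1  ⊔preds=⊤  new=⊤  old=4  +wl: 3
  step 11. node 2  ⊔preds=⊤  new=⊤  stable
  step 12. node 4  ⊔preds=⊤  new=⊤  old=5  +wl: 1,2
  step 13. node 3  ⊔preds=⊤  new=⊤  stable
  step 14. node 1  ⊔preds=⊤  new=⊤  stable
  step 15. node 2  ⊔preds=⊤  new=⊤  stable

Least fixpoint reached:
  node 0: ⊤
  node 1: ⊤
  node 2: ⊤
  node 3: ⊤
  node 4: ⊤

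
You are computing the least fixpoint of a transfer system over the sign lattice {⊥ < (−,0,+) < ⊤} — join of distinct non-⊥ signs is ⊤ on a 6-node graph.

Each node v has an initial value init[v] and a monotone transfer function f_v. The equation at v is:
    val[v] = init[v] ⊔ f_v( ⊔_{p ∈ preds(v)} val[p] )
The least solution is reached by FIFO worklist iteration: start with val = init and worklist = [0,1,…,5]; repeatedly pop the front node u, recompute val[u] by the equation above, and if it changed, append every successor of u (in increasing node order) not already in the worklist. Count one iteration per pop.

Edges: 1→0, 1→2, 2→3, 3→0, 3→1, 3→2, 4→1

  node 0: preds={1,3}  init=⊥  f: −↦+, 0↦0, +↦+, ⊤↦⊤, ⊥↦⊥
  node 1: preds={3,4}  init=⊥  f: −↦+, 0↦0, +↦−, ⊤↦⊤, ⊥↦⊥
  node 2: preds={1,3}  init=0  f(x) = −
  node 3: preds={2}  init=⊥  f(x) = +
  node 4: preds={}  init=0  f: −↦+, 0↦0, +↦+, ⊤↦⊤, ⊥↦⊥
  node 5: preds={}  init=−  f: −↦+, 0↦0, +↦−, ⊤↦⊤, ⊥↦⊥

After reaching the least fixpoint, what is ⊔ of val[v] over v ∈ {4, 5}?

⊤

Worklist (10 pops):
  #1 pop 0: in=⊥ → ⊥ (no change)
  #2 pop 1: in=0 → 0 (was ⊥); enqueue [0]
  #3 pop 2: in=0 → ⊤ (was 0); enqueue []
  #4 pop 3: in=⊤ → + (was ⊥); enqueue [1,2]
  #5 pop 4: in=⊥ → 0 (no change)
  #6 pop 5: in=⊥ → − (no change)
  #7 pop 0: in=⊤ → ⊤ (was ⊥); enqueue []
  #8 pop 1: in=⊤ → ⊤ (was 0); enqueue [0]
  #9 pop 2: in=⊤ → ⊤ (no change)
  #10 pop 0: in=⊤ → ⊤ (no change)

Fixpoint:
  val[0] = ⊤
  val[1] = ⊤
  val[2] = ⊤
  val[3] = +
  val[4] = 0
  val[5] = −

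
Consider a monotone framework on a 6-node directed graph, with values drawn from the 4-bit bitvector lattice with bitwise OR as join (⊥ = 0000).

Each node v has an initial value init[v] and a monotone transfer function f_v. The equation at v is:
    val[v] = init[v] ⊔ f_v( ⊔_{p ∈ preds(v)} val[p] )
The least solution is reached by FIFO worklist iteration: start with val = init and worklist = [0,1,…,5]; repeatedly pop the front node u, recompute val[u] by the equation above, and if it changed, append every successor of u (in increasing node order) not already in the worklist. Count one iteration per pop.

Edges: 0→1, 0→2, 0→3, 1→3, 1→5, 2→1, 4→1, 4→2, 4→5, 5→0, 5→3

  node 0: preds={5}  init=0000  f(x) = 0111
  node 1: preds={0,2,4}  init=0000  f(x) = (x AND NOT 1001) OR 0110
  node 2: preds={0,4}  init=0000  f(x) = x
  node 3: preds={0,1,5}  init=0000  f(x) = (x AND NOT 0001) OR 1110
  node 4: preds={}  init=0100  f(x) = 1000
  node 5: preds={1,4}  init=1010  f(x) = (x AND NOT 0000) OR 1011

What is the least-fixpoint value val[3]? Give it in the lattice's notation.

1110

Worklist (11 pops):
  #1 pop 0: in=1010 → 0111 (was 0000); enqueue []
  #2 pop 1: in=0111 → 0110 (was 0000); enqueue []
  #3 pop 2: in=0111 → 0111 (was 0000); enqueue [1]
  #4 pop 3: in=1111 → 1110 (was 0000); enqueue []
  #5 pop 4: in=0000 → 1100 (was 0100); enqueue [2]
  #6 pop 5: in=1110 → 1111 (was 1010); enqueue [0,3]
  #7 pop 1: in=1111 → 0110 (no change)
  #8 pop 2: in=1111 → 1111 (was 0111); enqueue [1]
  #9 pop 0: in=1111 → 0111 (no change)
  #10 pop 3: in=1111 → 1110 (no change)
  #11 pop 1: in=1111 → 0110 (no change)

Fixpoint:
  val[0] = 0111
  val[1] = 0110
  val[2] = 1111
  val[3] = 1110
  val[4] = 1100
  val[5] = 1111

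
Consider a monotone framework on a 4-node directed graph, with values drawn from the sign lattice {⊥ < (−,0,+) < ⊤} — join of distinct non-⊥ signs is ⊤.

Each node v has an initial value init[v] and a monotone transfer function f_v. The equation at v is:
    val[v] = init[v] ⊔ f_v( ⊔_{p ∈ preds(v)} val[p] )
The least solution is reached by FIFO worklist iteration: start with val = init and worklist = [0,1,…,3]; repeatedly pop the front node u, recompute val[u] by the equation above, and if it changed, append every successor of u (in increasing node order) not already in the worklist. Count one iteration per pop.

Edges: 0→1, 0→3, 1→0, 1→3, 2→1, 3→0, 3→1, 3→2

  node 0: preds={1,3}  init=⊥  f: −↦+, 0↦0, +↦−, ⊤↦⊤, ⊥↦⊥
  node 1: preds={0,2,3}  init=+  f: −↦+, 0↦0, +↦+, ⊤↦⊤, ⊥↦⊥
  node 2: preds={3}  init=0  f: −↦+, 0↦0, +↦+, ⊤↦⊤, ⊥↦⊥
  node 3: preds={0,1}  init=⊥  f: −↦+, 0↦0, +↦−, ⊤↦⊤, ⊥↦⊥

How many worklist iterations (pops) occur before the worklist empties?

Iteration log — 9 steps:
  step 1. node 0  ⊔preds=+  new=−  old=⊥  +wl: 
  step 2. node 1  ⊔preds=⊤  new=⊤  old=+  +wl: 0
  step 3. node 2  ⊔preds=⊥  new=0  stable
  step 4. node 3  ⊔preds=⊤  new=⊤  old=⊥  +wl: 1,2
  step 5. node 0  ⊔preds=⊤  new=⊤  old=−  +wl: 3
  step 6. node 1  ⊔preds=⊤  new=⊤  stable
  step 7. node 2  ⊔preds=⊤  new=⊤  old=0  +wl: 1
  step 8. node 3  ⊔preds=⊤  new=⊤  stable
  step 9. node 1  ⊔preds=⊤  new=⊤  stable

Least fixpoint reached:
  node 0: ⊤
  node 1: ⊤
  node 2: ⊤
  node 3: ⊤

9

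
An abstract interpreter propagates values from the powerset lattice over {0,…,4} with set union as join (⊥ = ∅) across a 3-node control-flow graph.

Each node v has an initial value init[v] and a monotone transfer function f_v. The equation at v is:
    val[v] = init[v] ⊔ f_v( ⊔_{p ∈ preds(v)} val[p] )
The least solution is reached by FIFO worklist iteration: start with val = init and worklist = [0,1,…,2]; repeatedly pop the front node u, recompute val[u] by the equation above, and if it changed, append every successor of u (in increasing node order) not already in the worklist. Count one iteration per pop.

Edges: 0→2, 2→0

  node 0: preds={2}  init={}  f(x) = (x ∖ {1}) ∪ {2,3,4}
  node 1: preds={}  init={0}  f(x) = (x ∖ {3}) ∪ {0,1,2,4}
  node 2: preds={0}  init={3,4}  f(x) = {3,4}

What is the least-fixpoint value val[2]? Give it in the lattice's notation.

{3,4}

Worklist (3 pops):
  #1 pop 0: in={3,4} → {2,3,4} (was {}); enqueue []
  #2 pop 1: in={} → {0,1,2,4} (was {0}); enqueue []
  #3 pop 2: in={2,3,4} → {3,4} (no change)

Fixpoint:
  val[0] = {2,3,4}
  val[1] = {0,1,2,4}
  val[2] = {3,4}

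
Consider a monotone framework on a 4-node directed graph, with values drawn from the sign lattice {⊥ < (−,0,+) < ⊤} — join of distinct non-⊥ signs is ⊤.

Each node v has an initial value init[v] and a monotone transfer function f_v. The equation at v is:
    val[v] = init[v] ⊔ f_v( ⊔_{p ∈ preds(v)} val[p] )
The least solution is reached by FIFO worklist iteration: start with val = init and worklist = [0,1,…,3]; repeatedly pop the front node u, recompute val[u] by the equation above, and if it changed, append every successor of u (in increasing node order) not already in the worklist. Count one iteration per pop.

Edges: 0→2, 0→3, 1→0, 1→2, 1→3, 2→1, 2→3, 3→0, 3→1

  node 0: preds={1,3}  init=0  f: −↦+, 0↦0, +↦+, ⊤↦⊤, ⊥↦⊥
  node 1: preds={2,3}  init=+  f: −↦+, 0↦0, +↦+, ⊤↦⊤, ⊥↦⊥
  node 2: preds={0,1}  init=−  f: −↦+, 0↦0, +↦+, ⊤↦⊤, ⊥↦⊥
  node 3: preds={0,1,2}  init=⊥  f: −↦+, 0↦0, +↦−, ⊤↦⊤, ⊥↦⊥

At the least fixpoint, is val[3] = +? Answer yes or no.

no

Iteration log — 8 steps:
  step 1. node 0  ⊔preds=+  new=⊤  old=0  +wl: 
  step 2. node 1  ⊔preds=−  new=+  stable
  step 3. node 2  ⊔preds=⊤  new=⊤  old=−  +wl: 1
  step 4. node 3  ⊔preds=⊤  new=⊤  old=⊥  +wl: 0
  step 5. node 1  ⊔preds=⊤  new=⊤  old=+  +wl: 2,3
  step 6. node 0  ⊔preds=⊤  new=⊤  stable
  step 7. node 2  ⊔preds=⊤  new=⊤  stable
  step 8. node 3  ⊔preds=⊤  new=⊤  stable

Least fixpoint reached:
  node 0: ⊤
  node 1: ⊤
  node 2: ⊤
  node 3: ⊤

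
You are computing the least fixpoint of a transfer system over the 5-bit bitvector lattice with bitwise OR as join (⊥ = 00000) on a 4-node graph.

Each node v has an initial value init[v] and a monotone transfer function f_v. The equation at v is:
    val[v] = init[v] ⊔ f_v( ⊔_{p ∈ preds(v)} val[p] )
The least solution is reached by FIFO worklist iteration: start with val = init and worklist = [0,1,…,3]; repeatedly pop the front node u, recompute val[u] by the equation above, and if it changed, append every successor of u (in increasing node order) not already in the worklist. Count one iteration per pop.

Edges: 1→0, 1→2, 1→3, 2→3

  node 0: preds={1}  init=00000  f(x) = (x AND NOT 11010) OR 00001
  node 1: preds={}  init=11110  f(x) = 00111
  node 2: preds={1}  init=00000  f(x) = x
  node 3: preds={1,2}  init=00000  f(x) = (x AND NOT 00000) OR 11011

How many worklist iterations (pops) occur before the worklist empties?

5

Worklist (5 pops):
  #1 pop 0: in=11110 → 00101 (was 00000); enqueue []
  #2 pop 1: in=00000 → 11111 (was 11110); enqueue [0]
  #3 pop 2: in=11111 → 11111 (was 00000); enqueue []
  #4 pop 3: in=11111 → 11111 (was 00000); enqueue []
  #5 pop 0: in=11111 → 00101 (no change)

Fixpoint:
  val[0] = 00101
  val[1] = 11111
  val[2] = 11111
  val[3] = 11111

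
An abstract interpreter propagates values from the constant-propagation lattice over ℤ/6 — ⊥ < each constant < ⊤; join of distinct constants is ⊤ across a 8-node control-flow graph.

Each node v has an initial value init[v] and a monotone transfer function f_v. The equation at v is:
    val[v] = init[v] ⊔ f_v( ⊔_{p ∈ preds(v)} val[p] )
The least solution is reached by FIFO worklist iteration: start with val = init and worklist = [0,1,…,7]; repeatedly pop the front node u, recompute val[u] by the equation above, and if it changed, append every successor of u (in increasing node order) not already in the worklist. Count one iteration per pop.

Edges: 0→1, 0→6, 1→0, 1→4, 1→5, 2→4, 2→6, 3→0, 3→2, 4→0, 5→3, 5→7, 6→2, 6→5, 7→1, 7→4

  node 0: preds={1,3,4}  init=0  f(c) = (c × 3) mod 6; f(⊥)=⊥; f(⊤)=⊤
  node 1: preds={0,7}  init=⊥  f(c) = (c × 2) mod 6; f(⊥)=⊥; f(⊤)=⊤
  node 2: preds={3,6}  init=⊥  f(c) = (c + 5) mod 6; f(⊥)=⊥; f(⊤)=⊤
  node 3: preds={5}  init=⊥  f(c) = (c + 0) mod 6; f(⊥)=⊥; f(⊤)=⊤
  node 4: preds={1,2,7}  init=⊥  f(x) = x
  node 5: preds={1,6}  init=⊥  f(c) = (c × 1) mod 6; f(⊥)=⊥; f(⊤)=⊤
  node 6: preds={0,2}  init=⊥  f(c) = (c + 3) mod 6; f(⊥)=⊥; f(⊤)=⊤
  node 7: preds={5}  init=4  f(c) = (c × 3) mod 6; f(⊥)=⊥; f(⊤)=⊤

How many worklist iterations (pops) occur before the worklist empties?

18

Worklist (18 pops):
  #1 pop 0: in=⊥ → 0 (no change)
  #2 pop 1: in=⊤ → ⊤ (was ⊥); enqueue [0]
  #3 pop 2: in=⊥ → ⊥ (no change)
  #4 pop 3: in=⊥ → ⊥ (no change)
  #5 pop 4: in=⊤ → ⊤ (was ⊥); enqueue []
  #6 pop 5: in=⊤ → ⊤ (was ⊥); enqueue [3]
  #7 pop 6: in=0 → 3 (was ⊥); enqueue [2,5]
  #8 pop 7: in=⊤ → ⊤ (was 4); enqueue [1,4]
  #9 pop 0: in=⊤ → ⊤ (was 0); enqueue [6]
  #10 pop 3: in=⊤ → ⊤ (was ⊥); enqueue [0]
  #11 pop 2: in=⊤ → ⊤ (was ⊥); enqueue []
  #12 pop 5: in=⊤ → ⊤ (no change)
  #13 pop 1: in=⊤ → ⊤ (no change)
  #14 pop 4: in=⊤ → ⊤ (no change)
  #15 pop 6: in=⊤ → ⊤ (was 3); enqueue [2,5]
  #16 pop 0: in=⊤ → ⊤ (no change)
  #17 pop 2: in=⊤ → ⊤ (no change)
  #18 pop 5: in=⊤ → ⊤ (no change)

Fixpoint:
  val[0] = ⊤
  val[1] = ⊤
  val[2] = ⊤
  val[3] = ⊤
  val[4] = ⊤
  val[5] = ⊤
  val[6] = ⊤
  val[7] = ⊤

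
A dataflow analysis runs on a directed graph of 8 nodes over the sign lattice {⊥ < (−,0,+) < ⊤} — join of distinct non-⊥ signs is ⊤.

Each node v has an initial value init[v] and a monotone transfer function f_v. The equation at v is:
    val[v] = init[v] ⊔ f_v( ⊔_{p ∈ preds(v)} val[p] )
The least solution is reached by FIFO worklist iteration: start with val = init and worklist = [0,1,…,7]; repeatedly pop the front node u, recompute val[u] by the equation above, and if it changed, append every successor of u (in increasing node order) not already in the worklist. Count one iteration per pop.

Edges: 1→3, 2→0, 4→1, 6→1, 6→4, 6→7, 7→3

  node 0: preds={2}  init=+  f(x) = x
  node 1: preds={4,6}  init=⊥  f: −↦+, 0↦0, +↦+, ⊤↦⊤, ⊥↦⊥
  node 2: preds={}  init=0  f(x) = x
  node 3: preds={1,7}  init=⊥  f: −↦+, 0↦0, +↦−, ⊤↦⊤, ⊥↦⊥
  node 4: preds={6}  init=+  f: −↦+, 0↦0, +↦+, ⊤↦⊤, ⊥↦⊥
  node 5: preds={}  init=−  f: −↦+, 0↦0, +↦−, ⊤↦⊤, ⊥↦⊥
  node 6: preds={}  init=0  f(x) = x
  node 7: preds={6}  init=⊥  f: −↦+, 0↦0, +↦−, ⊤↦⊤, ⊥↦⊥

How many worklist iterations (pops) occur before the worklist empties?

Trace (10 dequeues):
  [1] u=0 | in 0 | out ⊤ | prev + | push {}
  [2] u=1 | in ⊤ | out ⊤ | prev ⊥ | push {}
  [3] u=2 | in ⊥ | out 0 | ==
  [4] u=3 | in ⊤ | out ⊤ | prev ⊥ | push {}
  [5] u=4 | in 0 | out ⊤ | prev + | push {1}
  [6] u=5 | in ⊥ | out − | ==
  [7] u=6 | in ⊥ | out 0 | ==
  [8] u=7 | in 0 | out 0 | prev ⊥ | push {3}
  [9] u=1 | in ⊤ | out ⊤ | ==
  [10] u=3 | in ⊤ | out ⊤ | ==

Converged values:
  [0] ⊤
  [1] ⊤
  [2] 0
  [3] ⊤
  [4] ⊤
  [5] −
  [6] 0
  [7] 0

10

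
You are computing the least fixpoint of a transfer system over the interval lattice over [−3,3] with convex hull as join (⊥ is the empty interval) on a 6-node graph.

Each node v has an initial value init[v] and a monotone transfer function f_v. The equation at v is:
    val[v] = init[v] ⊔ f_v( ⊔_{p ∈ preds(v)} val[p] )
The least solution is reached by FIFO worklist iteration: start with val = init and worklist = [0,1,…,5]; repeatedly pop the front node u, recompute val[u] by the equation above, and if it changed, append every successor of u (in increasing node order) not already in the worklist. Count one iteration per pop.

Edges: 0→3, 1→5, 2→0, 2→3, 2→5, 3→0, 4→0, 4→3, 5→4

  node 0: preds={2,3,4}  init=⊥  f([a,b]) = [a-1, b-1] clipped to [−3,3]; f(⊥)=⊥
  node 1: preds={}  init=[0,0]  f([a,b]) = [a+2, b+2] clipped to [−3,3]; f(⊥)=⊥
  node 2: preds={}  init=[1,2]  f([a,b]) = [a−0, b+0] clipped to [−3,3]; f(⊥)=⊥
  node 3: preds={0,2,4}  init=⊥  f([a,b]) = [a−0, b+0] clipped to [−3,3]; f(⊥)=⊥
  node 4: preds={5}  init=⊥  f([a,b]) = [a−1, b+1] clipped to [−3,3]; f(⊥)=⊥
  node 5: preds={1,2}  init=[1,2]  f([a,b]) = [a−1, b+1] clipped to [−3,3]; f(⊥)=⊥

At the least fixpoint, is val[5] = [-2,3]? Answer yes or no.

Trace (12 dequeues):
  [1] u=0 | in [1,2] | out [0,1] | prev ⊥ | push {}
  [2] u=1 | in ⊥ | out [0,0] | ==
  [3] u=2 | in ⊥ | out [1,2] | ==
  [4] u=3 | in [0,2] | out [0,2] | prev ⊥ | push {0}
  [5] u=4 | in [1,2] | out [0,3] | prev ⊥ | push {3}
  [6] u=5 | in [0,2] | out [-1,3] | prev [1,2] | push {4}
  [7] u=0 | in [0,3] | out [-1,2] | prev [0,1] | push {}
  [8] u=3 | in [-1,3] | out [-1,3] | prev [0,2] | push {0}
  [9] u=4 | in [-1,3] | out [-2,3] | prev [0,3] | push {3}
  [10] u=0 | in [-2,3] | out [-3,2] | prev [-1,2] | push {}
  [11] u=3 | in [-3,3] | out [-3,3] | prev [-1,3] | push {0}
  [12] u=0 | in [-3,3] | out [-3,2] | ==

Converged values:
  [0] [-3,2]
  [1] [0,0]
  [2] [1,2]
  [3] [-3,3]
  [4] [-2,3]
  [5] [-1,3]

no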